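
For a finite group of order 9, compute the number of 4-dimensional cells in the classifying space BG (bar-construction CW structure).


In the bar-construction CW model of BG, the n-cells are indexed by
n-tuples [g_1|...|g_n] of non-identity elements of G (degenerate
simplices with some g_i = e do not contribute cells), so there are
(|G| - 1)^n n-cells.
For dim = 4 with |G| = 9:
cells = (9 - 1)^4 = 8^4 = 4096

4096


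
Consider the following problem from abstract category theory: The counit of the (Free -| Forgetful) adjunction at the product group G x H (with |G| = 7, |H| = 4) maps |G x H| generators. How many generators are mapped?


The counit epsilon_K: F(U(K)) -> K of the Free-Forgetful adjunction
maps |K| generators of F(U(K)) into K. For K = G x H (the product group),
|G x H| = |G| * |H|.
Total generators mapped = 7 * 4 = 28.

28


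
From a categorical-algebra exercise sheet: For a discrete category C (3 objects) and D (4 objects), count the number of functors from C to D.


A functor from a discrete category C to D is determined by
where each object maps. Each of the 3 objects of C can map
to any of the 4 objects of D independently.
Number of functors = 4^3 = 64

64


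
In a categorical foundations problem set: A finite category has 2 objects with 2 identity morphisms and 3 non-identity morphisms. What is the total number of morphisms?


Each object has an identity morphism, giving 2 identities.
Adding the 3 non-identity morphisms:
Total = 2 + 3 = 5

5


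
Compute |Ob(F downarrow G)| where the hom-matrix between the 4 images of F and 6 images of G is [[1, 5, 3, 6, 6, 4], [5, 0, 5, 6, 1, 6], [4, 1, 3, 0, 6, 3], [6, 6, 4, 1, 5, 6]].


Objects of (F downarrow G) are triples (a, b, h: F(a)->G(b)).
The count equals the sum of all entries in the hom-matrix.
sum(row 0) = 25
sum(row 1) = 23
sum(row 2) = 17
sum(row 3) = 28
Grand total = 93

93


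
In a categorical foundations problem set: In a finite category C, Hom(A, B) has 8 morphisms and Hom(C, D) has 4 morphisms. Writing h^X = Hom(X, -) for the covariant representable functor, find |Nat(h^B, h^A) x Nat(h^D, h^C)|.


By the Yoneda lemma, Nat(h^B, h^A) is isomorphic to Hom(A, B),
so |Nat(h^B, h^A)| = |Hom(A, B)| and |Nat(h^D, h^C)| = |Hom(C, D)|.
|Hom(A, B)| = 8, |Hom(C, D)| = 4.
|Nat(h^B, h^A) x Nat(h^D, h^C)| = 8 * 4 = 32

32


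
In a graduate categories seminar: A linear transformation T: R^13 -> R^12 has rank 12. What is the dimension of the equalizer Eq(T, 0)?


The equalizer of f and the zero map is ker(f).
By the rank-nullity theorem: dim(ker(f)) = dim(domain) - rank(f).
dim(ker(f)) = 13 - 12 = 1

1


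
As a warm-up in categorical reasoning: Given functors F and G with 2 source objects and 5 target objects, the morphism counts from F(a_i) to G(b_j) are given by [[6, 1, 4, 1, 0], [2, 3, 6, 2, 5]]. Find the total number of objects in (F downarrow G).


Objects of (F downarrow G) are triples (a, b, h: F(a)->G(b)).
The count equals the sum of all entries in the hom-matrix.
sum(row 0) = 12
sum(row 1) = 18
Grand total = 30

30


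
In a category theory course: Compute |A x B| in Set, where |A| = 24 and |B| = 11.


In Set, the product A x B is the Cartesian product.
By the universal property, |A x B| = |A| * |B|.
|A x B| = 24 * 11 = 264

264


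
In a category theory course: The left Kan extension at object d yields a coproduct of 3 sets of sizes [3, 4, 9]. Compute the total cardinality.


Pointwise, the left Kan extension (Lan_F H)(d) is the colimit, indexed
by the comma category (F downarrow d), of H composed with the
projection (F downarrow d) -> C. Here that colimit is given
as a coproduct (disjoint union) of sets, so its cardinality is the
sum of the sizes of the summands.
Coproduct of sets with sizes: 3 + 4 + 9
= 16

16


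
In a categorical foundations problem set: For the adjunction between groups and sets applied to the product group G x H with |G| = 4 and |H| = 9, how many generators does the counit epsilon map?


The counit epsilon_K: F(U(K)) -> K of the Free-Forgetful adjunction
maps |K| generators of F(U(K)) into K. For K = G x H (the product group),
|G x H| = |G| * |H|.
Total generators mapped = 4 * 9 = 36.

36


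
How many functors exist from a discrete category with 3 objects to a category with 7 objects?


A functor from a discrete category C to D is determined by
where each object maps. Each of the 3 objects of C can map
to any of the 7 objects of D independently.
Number of functors = 7^3 = 343

343


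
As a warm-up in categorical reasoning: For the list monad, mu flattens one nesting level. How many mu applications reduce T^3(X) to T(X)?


Each application of mu: T^2 -> T removes one layer of nesting.
Starting at depth 3 (i.e., T^3(X)), we need to reach T(X).
Number of mu applications = 3 - 1 = 2

2


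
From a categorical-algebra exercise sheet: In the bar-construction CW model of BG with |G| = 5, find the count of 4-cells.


In the bar-construction CW model of BG, the n-cells are indexed by
n-tuples [g_1|...|g_n] of non-identity elements of G (degenerate
simplices with some g_i = e do not contribute cells), so there are
(|G| - 1)^n n-cells.
For dim = 4 with |G| = 5:
cells = (5 - 1)^4 = 4^4 = 256

256


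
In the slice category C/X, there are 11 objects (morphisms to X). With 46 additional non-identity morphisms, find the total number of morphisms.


In the slice category C/X, objects are morphisms to X.
Identity morphisms: 11 (one per object of C/X).
Non-identity morphisms: 46.
Total = 11 + 46 = 57

57


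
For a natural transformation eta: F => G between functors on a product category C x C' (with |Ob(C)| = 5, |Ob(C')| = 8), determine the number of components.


A natural transformation eta: F => G assigns one component morphism per
object of the domain category.
The domain is the product category C x C', so
|Ob(C x C')| = |Ob(C)| * |Ob(C')| = 5 * 8 = 40.
Therefore eta has 40 component morphisms.

40


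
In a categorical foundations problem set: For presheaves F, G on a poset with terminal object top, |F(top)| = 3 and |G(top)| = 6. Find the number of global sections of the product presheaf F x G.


Global sections of a presheaf on a poset with terminal top satisfy
Gamma(H) ~ H(top). Presheaves admit pointwise products, so
(F x G)(top) = F(top) x G(top) (Cartesian product).
|Gamma(F x G)| = |F(top)| * |G(top)| = 3 * 6 = 18.

18


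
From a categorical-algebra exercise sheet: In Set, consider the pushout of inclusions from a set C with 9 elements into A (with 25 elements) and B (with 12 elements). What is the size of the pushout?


The pushout A +_C B identifies the images of C in A and B.
|A +_C B| = |A| + |B| - |C| (for injections).
= 25 + 12 - 9 = 28

28


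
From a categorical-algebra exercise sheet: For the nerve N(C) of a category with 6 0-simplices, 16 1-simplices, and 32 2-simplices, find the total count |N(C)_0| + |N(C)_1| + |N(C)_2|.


The 2-skeleton of the nerve N(C) consists of simplices in dimensions 0, 1, 2:
  |N(C)_0| = 6 (objects)
  |N(C)_1| = 16 (morphisms)
  |N(C)_2| = 32 (composable pairs)
Total = 6 + 16 + 32 = 54

54


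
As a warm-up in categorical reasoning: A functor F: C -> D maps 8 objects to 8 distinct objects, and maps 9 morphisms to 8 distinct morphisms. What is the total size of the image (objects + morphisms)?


The image of F consists of distinct objects and distinct morphisms.
|Im(F)| on objects = 8
|Im(F)| on morphisms = 8
Total image cardinality = 8 + 8 = 16

16


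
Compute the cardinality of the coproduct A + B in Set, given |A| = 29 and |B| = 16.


In Set, the coproduct A + B is the disjoint union.
|A + B| = |A| + |B| = 29 + 16 = 45

45


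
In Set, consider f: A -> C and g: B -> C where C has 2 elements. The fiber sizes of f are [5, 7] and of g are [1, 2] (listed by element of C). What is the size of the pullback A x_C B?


The pullback A x_C B consists of pairs (a, b) with f(a) = g(b).
For each element c in C, the fiber product has |f^-1(c)| * |g^-1(c)| elements.
Summing over C: 5 * 1 + 7 * 2
= 5 + 14 = 19

19


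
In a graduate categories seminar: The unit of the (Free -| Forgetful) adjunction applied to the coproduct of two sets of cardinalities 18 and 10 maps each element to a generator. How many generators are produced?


The unit eta_X: X -> U(F(X)) of the Free-Forgetful adjunction
maps each element of X to a generator of F(X). For X = S + T (disjoint
union in Set), |S + T| = |S| + |T|.
Total mappings = 18 + 10 = 28.

28


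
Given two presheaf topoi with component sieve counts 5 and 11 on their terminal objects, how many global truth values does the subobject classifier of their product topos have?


In a product of presheaf topoi E_1 x E_2, the subobject classifier
is Omega = Omega_1 x Omega_2 (componentwise), so
|Omega(top)| = |Omega_1(top_1)| * |Omega_2(top_2)|.
= 5 * 11 = 55.

55


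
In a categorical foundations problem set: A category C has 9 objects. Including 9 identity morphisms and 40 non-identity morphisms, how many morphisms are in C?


Each object has an identity morphism, giving 9 identities.
Adding the 40 non-identity morphisms:
Total = 9 + 40 = 49

49


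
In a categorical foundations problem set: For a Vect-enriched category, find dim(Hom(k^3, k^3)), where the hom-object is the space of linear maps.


In Vect-enriched categories, Hom(k^n, k^m) is the space of m x n matrices.
dim(Hom(k^3, k^3)) = 3 * 3 = 9

9


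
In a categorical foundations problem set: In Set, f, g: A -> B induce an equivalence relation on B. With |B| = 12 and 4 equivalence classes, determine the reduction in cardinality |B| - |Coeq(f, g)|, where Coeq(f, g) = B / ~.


The coequalizer Coeq(f, g) = B / ~ has one element per equivalence class.
|B| = 12, |Coeq(f, g)| = 4.
|B| - |Coeq(f, g)| = 12 - 4 = 8.

8


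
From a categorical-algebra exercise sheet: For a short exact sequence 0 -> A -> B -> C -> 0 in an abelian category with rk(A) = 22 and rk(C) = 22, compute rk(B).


For a short exact sequence 0 -> A -> B -> C -> 0,
rank is additive: rank(B) = rank(A) + rank(C).
rank(B) = 22 + 22 = 44

44


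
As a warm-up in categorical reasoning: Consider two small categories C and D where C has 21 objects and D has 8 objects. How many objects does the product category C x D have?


The product category C x D has objects that are pairs (c, d).
Number of pairs = |Ob(C)| * |Ob(D)| = 21 * 8 = 168

168


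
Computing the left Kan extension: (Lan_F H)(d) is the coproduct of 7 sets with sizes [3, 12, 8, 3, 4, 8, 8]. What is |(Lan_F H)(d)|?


Pointwise, the left Kan extension (Lan_F H)(d) is the colimit, indexed
by the comma category (F downarrow d), of H composed with the
projection (F downarrow d) -> C. Here that colimit is given
as a coproduct (disjoint union) of sets, so its cardinality is the
sum of the sizes of the summands.
Coproduct of sets with sizes: 3 + 12 + 8 + 3 + 4 + 8 + 8
= 46

46


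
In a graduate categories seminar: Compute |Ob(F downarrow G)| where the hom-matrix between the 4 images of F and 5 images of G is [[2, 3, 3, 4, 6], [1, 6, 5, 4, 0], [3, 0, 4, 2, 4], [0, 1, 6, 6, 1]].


Objects of (F downarrow G) are triples (a, b, h: F(a)->G(b)).
The count equals the sum of all entries in the hom-matrix.
sum(row 0) = 18
sum(row 1) = 16
sum(row 2) = 13
sum(row 3) = 14
Grand total = 61

61


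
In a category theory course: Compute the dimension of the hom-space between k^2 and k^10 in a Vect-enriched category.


In Vect-enriched categories, Hom(k^n, k^m) is the space of m x n matrices.
dim(Hom(k^2, k^10)) = 10 * 2 = 20

20


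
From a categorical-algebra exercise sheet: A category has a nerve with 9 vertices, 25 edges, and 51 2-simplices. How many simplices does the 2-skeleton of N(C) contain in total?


The 2-skeleton of the nerve N(C) consists of simplices in dimensions 0, 1, 2:
  |N(C)_0| = 9 (objects)
  |N(C)_1| = 25 (morphisms)
  |N(C)_2| = 51 (composable pairs)
Total = 9 + 25 + 51 = 85

85


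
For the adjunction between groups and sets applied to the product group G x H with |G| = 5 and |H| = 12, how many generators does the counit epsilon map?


The counit epsilon_K: F(U(K)) -> K of the Free-Forgetful adjunction
maps |K| generators of F(U(K)) into K. For K = G x H (the product group),
|G x H| = |G| * |H|.
Total generators mapped = 5 * 12 = 60.

60


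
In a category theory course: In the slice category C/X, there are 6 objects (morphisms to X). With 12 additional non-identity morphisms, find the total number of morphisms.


In the slice category C/X, objects are morphisms to X.
Identity morphisms: 6 (one per object of C/X).
Non-identity morphisms: 12.
Total = 6 + 12 = 18

18


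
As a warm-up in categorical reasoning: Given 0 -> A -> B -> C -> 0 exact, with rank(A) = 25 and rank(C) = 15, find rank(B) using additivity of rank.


For a short exact sequence 0 -> A -> B -> C -> 0,
rank is additive: rank(B) = rank(A) + rank(C).
rank(B) = 25 + 15 = 40

40


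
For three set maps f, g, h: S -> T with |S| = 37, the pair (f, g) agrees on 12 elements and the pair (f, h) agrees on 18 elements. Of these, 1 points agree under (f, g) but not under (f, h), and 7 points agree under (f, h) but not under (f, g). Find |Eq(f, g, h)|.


Eq(f, g, h) is the triple-agreement set: points in S where all three
maps take the same value. Using inclusion-exclusion on the pairwise data:
Pair (f, g) agrees on 12 points; pair (f, h) on 18 points.
Points agreeing under (f, g) but not (f, h) = 1; under (f, h) but not (f, g) = 7.
Triple-agreement = agreement-in-(f, g) minus points that agree under (f, g) but not (f, h):
|Eq(f, g, h)| = 12 - 1 = 11
(cross-check via (f, h): 18 - 7 = 11.)

11


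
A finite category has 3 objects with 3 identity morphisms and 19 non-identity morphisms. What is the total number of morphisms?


Each object has an identity morphism, giving 3 identities.
Adding the 19 non-identity morphisms:
Total = 3 + 19 = 22

22


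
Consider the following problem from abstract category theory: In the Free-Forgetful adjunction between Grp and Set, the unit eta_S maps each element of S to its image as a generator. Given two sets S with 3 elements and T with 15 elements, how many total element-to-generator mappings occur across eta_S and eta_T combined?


The unit eta_X: X -> U(F(X)) of the Free-Forgetful adjunction
maps each element of X to a generator of F(X). For X = S + T (disjoint
union in Set), |S + T| = |S| + |T|.
Total mappings = 3 + 15 = 18.

18


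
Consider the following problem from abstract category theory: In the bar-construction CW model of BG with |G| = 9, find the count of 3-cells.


In the bar-construction CW model of BG, the n-cells are indexed by
n-tuples [g_1|...|g_n] of non-identity elements of G (degenerate
simplices with some g_i = e do not contribute cells), so there are
(|G| - 1)^n n-cells.
For dim = 3 with |G| = 9:
cells = (9 - 1)^3 = 8^3 = 512

512


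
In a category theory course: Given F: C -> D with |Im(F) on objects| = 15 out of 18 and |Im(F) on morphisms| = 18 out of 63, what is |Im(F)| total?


The image of F consists of distinct objects and distinct morphisms.
|Im(F)| on objects = 15
|Im(F)| on morphisms = 18
Total image cardinality = 15 + 18 = 33

33


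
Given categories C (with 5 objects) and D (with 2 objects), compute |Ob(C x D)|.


The product category C x D has objects that are pairs (c, d).
Number of pairs = |Ob(C)| * |Ob(D)| = 5 * 2 = 10

10


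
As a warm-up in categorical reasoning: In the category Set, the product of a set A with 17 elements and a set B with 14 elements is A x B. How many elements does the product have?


In Set, the product A x B is the Cartesian product.
By the universal property, |A x B| = |A| * |B|.
|A x B| = 17 * 14 = 238

238


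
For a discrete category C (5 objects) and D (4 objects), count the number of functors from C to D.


A functor from a discrete category C to D is determined by
where each object maps. Each of the 5 objects of C can map
to any of the 4 objects of D independently.
Number of functors = 4^5 = 1024

1024


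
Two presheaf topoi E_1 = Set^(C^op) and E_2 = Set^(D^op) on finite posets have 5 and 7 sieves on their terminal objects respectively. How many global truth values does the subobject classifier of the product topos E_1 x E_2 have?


In a product of presheaf topoi E_1 x E_2, the subobject classifier
is Omega = Omega_1 x Omega_2 (componentwise), so
|Omega(top)| = |Omega_1(top_1)| * |Omega_2(top_2)|.
= 5 * 7 = 35.

35


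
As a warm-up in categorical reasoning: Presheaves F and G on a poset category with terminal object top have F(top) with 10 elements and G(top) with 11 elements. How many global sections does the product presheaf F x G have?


Global sections of a presheaf on a poset with terminal top satisfy
Gamma(H) ~ H(top). Presheaves admit pointwise products, so
(F x G)(top) = F(top) x G(top) (Cartesian product).
|Gamma(F x G)| = |F(top)| * |G(top)| = 10 * 11 = 110.

110


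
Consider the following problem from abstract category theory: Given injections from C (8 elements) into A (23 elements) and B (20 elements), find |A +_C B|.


The pushout A +_C B identifies the images of C in A and B.
|A +_C B| = |A| + |B| - |C| (for injections).
= 23 + 20 - 8 = 35

35


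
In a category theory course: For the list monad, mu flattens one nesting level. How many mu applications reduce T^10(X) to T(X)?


Each application of mu: T^2 -> T removes one layer of nesting.
Starting at depth 10 (i.e., T^10(X)), we need to reach T(X).
Number of mu applications = 10 - 1 = 9

9


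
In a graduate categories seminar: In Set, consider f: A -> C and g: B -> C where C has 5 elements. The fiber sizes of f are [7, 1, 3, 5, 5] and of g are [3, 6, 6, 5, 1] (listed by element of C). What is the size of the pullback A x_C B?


The pullback A x_C B consists of pairs (a, b) with f(a) = g(b).
For each element c in C, the fiber product has |f^-1(c)| * |g^-1(c)| elements.
Summing over C: 7 * 3 + 1 * 6 + 3 * 6 + 5 * 5 + 5 * 1
= 21 + 6 + 18 + 25 + 5 = 75

75


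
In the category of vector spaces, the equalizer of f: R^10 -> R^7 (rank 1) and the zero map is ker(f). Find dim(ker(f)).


The equalizer of f and the zero map is ker(f).
By the rank-nullity theorem: dim(ker(f)) = dim(domain) - rank(f).
dim(ker(f)) = 10 - 1 = 9

9


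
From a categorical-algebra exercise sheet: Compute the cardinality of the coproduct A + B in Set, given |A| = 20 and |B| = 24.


In Set, the coproduct A + B is the disjoint union.
|A + B| = |A| + |B| = 20 + 24 = 44

44


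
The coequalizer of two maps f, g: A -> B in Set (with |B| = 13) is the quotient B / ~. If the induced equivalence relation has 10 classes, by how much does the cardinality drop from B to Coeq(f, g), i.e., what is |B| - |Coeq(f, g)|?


The coequalizer Coeq(f, g) = B / ~ has one element per equivalence class.
|B| = 13, |Coeq(f, g)| = 10.
|B| - |Coeq(f, g)| = 13 - 10 = 3.

3


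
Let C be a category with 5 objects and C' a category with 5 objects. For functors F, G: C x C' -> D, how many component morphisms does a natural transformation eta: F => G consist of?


A natural transformation eta: F => G assigns one component morphism per
object of the domain category.
The domain is the product category C x C', so
|Ob(C x C')| = |Ob(C)| * |Ob(C')| = 5 * 5 = 25.
Therefore eta has 25 component morphisms.

25


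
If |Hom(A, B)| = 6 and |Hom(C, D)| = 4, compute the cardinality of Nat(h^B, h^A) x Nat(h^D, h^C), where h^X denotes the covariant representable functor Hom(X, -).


By the Yoneda lemma, Nat(h^B, h^A) is isomorphic to Hom(A, B),
so |Nat(h^B, h^A)| = |Hom(A, B)| and |Nat(h^D, h^C)| = |Hom(C, D)|.
|Hom(A, B)| = 6, |Hom(C, D)| = 4.
|Nat(h^B, h^A) x Nat(h^D, h^C)| = 6 * 4 = 24

24


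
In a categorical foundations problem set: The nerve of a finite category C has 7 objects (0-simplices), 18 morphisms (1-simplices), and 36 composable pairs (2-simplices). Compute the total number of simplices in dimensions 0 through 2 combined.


The 2-skeleton of the nerve N(C) consists of simplices in dimensions 0, 1, 2:
  |N(C)_0| = 7 (objects)
  |N(C)_1| = 18 (morphisms)
  |N(C)_2| = 36 (composable pairs)
Total = 7 + 18 + 36 = 61

61


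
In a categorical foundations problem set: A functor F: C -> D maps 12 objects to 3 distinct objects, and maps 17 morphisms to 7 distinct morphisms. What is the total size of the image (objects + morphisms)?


The image of F consists of distinct objects and distinct morphisms.
|Im(F)| on objects = 3
|Im(F)| on morphisms = 7
Total image cardinality = 3 + 7 = 10

10


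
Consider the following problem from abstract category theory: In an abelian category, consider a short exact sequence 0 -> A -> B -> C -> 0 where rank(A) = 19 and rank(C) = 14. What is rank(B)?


For a short exact sequence 0 -> A -> B -> C -> 0,
rank is additive: rank(B) = rank(A) + rank(C).
rank(B) = 19 + 14 = 33

33


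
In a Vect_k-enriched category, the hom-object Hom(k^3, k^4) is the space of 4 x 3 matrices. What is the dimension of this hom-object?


In Vect-enriched categories, Hom(k^n, k^m) is the space of m x n matrices.
dim(Hom(k^3, k^4)) = 4 * 3 = 12

12


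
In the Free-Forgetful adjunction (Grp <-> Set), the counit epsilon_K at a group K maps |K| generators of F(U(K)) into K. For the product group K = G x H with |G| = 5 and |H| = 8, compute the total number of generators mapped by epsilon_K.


The counit epsilon_K: F(U(K)) -> K of the Free-Forgetful adjunction
maps |K| generators of F(U(K)) into K. For K = G x H (the product group),
|G x H| = |G| * |H|.
Total generators mapped = 5 * 8 = 40.

40


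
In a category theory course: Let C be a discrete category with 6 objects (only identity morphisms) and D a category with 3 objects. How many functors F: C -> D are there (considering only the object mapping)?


A functor from a discrete category C to D is determined by
where each object maps. Each of the 6 objects of C can map
to any of the 3 objects of D independently.
Number of functors = 3^6 = 729

729


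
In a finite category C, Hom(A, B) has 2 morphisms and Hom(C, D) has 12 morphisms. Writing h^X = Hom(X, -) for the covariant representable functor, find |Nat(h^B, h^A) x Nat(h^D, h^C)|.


By the Yoneda lemma, Nat(h^B, h^A) is isomorphic to Hom(A, B),
so |Nat(h^B, h^A)| = |Hom(A, B)| and |Nat(h^D, h^C)| = |Hom(C, D)|.
|Hom(A, B)| = 2, |Hom(C, D)| = 12.
|Nat(h^B, h^A) x Nat(h^D, h^C)| = 2 * 12 = 24

24


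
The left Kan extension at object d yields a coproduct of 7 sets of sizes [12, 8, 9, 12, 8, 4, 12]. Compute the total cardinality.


Pointwise, the left Kan extension (Lan_F H)(d) is the colimit, indexed
by the comma category (F downarrow d), of H composed with the
projection (F downarrow d) -> C. Here that colimit is given
as a coproduct (disjoint union) of sets, so its cardinality is the
sum of the sizes of the summands.
Coproduct of sets with sizes: 12 + 8 + 9 + 12 + 8 + 4 + 12
= 65

65


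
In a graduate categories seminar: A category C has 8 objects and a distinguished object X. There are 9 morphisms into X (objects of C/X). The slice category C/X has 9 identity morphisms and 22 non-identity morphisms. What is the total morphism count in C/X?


In the slice category C/X, objects are morphisms to X.
Identity morphisms: 9 (one per object of C/X).
Non-identity morphisms: 22.
Total = 9 + 22 = 31

31


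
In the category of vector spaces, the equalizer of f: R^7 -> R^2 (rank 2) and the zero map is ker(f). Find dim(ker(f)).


The equalizer of f and the zero map is ker(f).
By the rank-nullity theorem: dim(ker(f)) = dim(domain) - rank(f).
dim(ker(f)) = 7 - 2 = 5

5


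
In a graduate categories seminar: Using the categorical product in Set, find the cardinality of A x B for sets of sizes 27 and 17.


In Set, the product A x B is the Cartesian product.
By the universal property, |A x B| = |A| * |B|.
|A x B| = 27 * 17 = 459

459


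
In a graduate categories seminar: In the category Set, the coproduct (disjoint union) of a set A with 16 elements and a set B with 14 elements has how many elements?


In Set, the coproduct A + B is the disjoint union.
|A + B| = |A| + |B| = 16 + 14 = 30

30


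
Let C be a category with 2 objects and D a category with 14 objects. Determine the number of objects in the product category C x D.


The product category C x D has objects that are pairs (c, d).
Number of pairs = |Ob(C)| * |Ob(D)| = 2 * 14 = 28

28


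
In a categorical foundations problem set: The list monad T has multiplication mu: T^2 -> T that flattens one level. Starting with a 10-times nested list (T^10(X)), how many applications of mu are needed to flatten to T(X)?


Each application of mu: T^2 -> T removes one layer of nesting.
Starting at depth 10 (i.e., T^10(X)), we need to reach T(X).
Number of mu applications = 10 - 1 = 9

9


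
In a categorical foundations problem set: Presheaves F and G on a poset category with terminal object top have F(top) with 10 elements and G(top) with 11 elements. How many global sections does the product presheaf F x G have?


Global sections of a presheaf on a poset with terminal top satisfy
Gamma(H) ~ H(top). Presheaves admit pointwise products, so
(F x G)(top) = F(top) x G(top) (Cartesian product).
|Gamma(F x G)| = |F(top)| * |G(top)| = 10 * 11 = 110.

110


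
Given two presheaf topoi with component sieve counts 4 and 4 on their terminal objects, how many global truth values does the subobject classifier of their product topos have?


In a product of presheaf topoi E_1 x E_2, the subobject classifier
is Omega = Omega_1 x Omega_2 (componentwise), so
|Omega(top)| = |Omega_1(top_1)| * |Omega_2(top_2)|.
= 4 * 4 = 16.

16


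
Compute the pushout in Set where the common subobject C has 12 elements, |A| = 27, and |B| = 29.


The pushout A +_C B identifies the images of C in A and B.
|A +_C B| = |A| + |B| - |C| (for injections).
= 27 + 29 - 12 = 44

44


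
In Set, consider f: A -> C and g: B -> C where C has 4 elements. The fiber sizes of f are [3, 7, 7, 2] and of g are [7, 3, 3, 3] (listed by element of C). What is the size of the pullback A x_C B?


The pullback A x_C B consists of pairs (a, b) with f(a) = g(b).
For each element c in C, the fiber product has |f^-1(c)| * |g^-1(c)| elements.
Summing over C: 3 * 7 + 7 * 3 + 7 * 3 + 2 * 3
= 21 + 21 + 21 + 6 = 69

69


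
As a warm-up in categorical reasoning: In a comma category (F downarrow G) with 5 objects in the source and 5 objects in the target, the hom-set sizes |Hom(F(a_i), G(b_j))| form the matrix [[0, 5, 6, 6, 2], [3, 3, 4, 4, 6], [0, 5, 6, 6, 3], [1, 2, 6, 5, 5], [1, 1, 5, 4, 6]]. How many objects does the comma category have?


Objects of (F downarrow G) are triples (a, b, h: F(a)->G(b)).
The count equals the sum of all entries in the hom-matrix.
sum(row 0) = 19
sum(row 1) = 20
sum(row 2) = 20
sum(row 3) = 19
sum(row 4) = 17
Grand total = 95

95


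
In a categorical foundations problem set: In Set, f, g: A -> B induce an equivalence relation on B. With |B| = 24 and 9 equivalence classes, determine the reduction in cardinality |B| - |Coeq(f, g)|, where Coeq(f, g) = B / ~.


The coequalizer Coeq(f, g) = B / ~ has one element per equivalence class.
|B| = 24, |Coeq(f, g)| = 9.
|B| - |Coeq(f, g)| = 24 - 9 = 15.

15


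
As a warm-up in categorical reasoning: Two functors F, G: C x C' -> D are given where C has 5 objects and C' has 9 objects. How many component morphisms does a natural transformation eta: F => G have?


A natural transformation eta: F => G assigns one component morphism per
object of the domain category.
The domain is the product category C x C', so
|Ob(C x C')| = |Ob(C)| * |Ob(C')| = 5 * 9 = 45.
Therefore eta has 45 component morphisms.

45


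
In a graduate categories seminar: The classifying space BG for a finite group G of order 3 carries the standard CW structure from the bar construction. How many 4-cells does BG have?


In the bar-construction CW model of BG, the n-cells are indexed by
n-tuples [g_1|...|g_n] of non-identity elements of G (degenerate
simplices with some g_i = e do not contribute cells), so there are
(|G| - 1)^n n-cells.
For dim = 4 with |G| = 3:
cells = (3 - 1)^4 = 2^4 = 16

16


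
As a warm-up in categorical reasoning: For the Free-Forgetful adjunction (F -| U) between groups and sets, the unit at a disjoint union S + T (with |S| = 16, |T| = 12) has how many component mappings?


The unit eta_X: X -> U(F(X)) of the Free-Forgetful adjunction
maps each element of X to a generator of F(X). For X = S + T (disjoint
union in Set), |S + T| = |S| + |T|.
Total mappings = 16 + 12 = 28.

28


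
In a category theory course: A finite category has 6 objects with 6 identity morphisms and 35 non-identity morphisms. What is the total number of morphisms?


Each object has an identity morphism, giving 6 identities.
Adding the 35 non-identity morphisms:
Total = 6 + 35 = 41

41


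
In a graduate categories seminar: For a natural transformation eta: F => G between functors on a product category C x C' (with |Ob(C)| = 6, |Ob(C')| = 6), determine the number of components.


A natural transformation eta: F => G assigns one component morphism per
object of the domain category.
The domain is the product category C x C', so
|Ob(C x C')| = |Ob(C)| * |Ob(C')| = 6 * 6 = 36.
Therefore eta has 36 component morphisms.

36


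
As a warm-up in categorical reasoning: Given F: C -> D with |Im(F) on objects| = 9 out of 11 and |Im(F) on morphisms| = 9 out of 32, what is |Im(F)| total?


The image of F consists of distinct objects and distinct morphisms.
|Im(F)| on objects = 9
|Im(F)| on morphisms = 9
Total image cardinality = 9 + 9 = 18

18


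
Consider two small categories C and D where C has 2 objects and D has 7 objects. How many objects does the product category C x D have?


The product category C x D has objects that are pairs (c, d).
Number of pairs = |Ob(C)| * |Ob(D)| = 2 * 7 = 14

14


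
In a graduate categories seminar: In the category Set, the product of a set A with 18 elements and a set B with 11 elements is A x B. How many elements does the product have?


In Set, the product A x B is the Cartesian product.
By the universal property, |A x B| = |A| * |B|.
|A x B| = 18 * 11 = 198

198


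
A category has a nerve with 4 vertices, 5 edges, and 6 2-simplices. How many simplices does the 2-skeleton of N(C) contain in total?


The 2-skeleton of the nerve N(C) consists of simplices in dimensions 0, 1, 2:
  |N(C)_0| = 4 (objects)
  |N(C)_1| = 5 (morphisms)
  |N(C)_2| = 6 (composable pairs)
Total = 4 + 5 + 6 = 15

15


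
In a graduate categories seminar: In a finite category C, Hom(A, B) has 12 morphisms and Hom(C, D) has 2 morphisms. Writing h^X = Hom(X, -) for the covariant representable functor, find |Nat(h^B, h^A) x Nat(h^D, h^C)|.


By the Yoneda lemma, Nat(h^B, h^A) is isomorphic to Hom(A, B),
so |Nat(h^B, h^A)| = |Hom(A, B)| and |Nat(h^D, h^C)| = |Hom(C, D)|.
|Hom(A, B)| = 12, |Hom(C, D)| = 2.
|Nat(h^B, h^A) x Nat(h^D, h^C)| = 12 * 2 = 24

24


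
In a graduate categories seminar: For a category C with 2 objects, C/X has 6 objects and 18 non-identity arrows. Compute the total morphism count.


In the slice category C/X, objects are morphisms to X.
Identity morphisms: 6 (one per object of C/X).
Non-identity morphisms: 18.
Total = 6 + 18 = 24

24


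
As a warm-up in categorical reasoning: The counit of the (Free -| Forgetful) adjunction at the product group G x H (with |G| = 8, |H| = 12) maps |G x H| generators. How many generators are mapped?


The counit epsilon_K: F(U(K)) -> K of the Free-Forgetful adjunction
maps |K| generators of F(U(K)) into K. For K = G x H (the product group),
|G x H| = |G| * |H|.
Total generators mapped = 8 * 12 = 96.

96


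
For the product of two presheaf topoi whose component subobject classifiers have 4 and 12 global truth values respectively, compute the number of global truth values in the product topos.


In a product of presheaf topoi E_1 x E_2, the subobject classifier
is Omega = Omega_1 x Omega_2 (componentwise), so
|Omega(top)| = |Omega_1(top_1)| * |Omega_2(top_2)|.
= 4 * 12 = 48.

48


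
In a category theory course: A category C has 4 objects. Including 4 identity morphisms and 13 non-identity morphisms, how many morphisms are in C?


Each object has an identity morphism, giving 4 identities.
Adding the 13 non-identity morphisms:
Total = 4 + 13 = 17

17


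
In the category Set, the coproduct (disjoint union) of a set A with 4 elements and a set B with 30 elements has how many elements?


In Set, the coproduct A + B is the disjoint union.
|A + B| = |A| + |B| = 4 + 30 = 34

34


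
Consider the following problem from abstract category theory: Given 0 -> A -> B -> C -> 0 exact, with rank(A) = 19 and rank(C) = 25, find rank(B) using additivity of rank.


For a short exact sequence 0 -> A -> B -> C -> 0,
rank is additive: rank(B) = rank(A) + rank(C).
rank(B) = 19 + 25 = 44

44


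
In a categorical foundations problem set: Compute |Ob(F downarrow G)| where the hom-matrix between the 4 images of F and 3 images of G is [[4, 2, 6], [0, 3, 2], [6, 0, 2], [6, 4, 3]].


Objects of (F downarrow G) are triples (a, b, h: F(a)->G(b)).
The count equals the sum of all entries in the hom-matrix.
sum(row 0) = 12
sum(row 1) = 5
sum(row 2) = 8
sum(row 3) = 13
Grand total = 38

38


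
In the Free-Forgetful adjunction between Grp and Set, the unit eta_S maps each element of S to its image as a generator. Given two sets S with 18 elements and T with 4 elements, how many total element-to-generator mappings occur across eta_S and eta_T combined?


The unit eta_X: X -> U(F(X)) of the Free-Forgetful adjunction
maps each element of X to a generator of F(X). For X = S + T (disjoint
union in Set), |S + T| = |S| + |T|.
Total mappings = 18 + 4 = 22.

22


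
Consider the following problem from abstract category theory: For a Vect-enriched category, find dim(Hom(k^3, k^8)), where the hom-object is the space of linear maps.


In Vect-enriched categories, Hom(k^n, k^m) is the space of m x n matrices.
dim(Hom(k^3, k^8)) = 8 * 3 = 24

24


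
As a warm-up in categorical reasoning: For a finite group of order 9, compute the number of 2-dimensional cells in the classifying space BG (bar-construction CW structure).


In the bar-construction CW model of BG, the n-cells are indexed by
n-tuples [g_1|...|g_n] of non-identity elements of G (degenerate
simplices with some g_i = e do not contribute cells), so there are
(|G| - 1)^n n-cells.
For dim = 2 with |G| = 9:
cells = (9 - 1)^2 = 8^2 = 64

64


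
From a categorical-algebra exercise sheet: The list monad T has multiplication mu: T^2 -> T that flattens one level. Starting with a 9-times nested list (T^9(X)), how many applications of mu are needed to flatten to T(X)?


Each application of mu: T^2 -> T removes one layer of nesting.
Starting at depth 9 (i.e., T^9(X)), we need to reach T(X).
Number of mu applications = 9 - 1 = 8

8


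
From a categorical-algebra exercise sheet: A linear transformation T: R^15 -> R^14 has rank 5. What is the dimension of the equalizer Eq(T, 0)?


The equalizer of f and the zero map is ker(f).
By the rank-nullity theorem: dim(ker(f)) = dim(domain) - rank(f).
dim(ker(f)) = 15 - 5 = 10

10


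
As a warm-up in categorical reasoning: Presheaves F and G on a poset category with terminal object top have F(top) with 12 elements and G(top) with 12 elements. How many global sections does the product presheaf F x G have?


Global sections of a presheaf on a poset with terminal top satisfy
Gamma(H) ~ H(top). Presheaves admit pointwise products, so
(F x G)(top) = F(top) x G(top) (Cartesian product).
|Gamma(F x G)| = |F(top)| * |G(top)| = 12 * 12 = 144.

144


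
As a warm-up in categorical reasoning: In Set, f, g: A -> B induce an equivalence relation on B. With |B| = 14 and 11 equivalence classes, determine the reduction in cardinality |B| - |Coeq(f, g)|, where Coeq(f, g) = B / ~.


The coequalizer Coeq(f, g) = B / ~ has one element per equivalence class.
|B| = 14, |Coeq(f, g)| = 11.
|B| - |Coeq(f, g)| = 14 - 11 = 3.

3


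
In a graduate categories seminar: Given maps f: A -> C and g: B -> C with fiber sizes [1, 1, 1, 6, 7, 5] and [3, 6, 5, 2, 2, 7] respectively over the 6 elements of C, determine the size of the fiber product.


The pullback A x_C B consists of pairs (a, b) with f(a) = g(b).
For each element c in C, the fiber product has |f^-1(c)| * |g^-1(c)| elements.
Summing over C: 1 * 3 + 1 * 6 + 1 * 5 + 6 * 2 + 7 * 2 + 5 * 7
= 3 + 6 + 5 + 12 + 14 + 35 = 75

75


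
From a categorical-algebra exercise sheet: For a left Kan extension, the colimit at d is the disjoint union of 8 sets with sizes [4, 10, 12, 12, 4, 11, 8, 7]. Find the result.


Pointwise, the left Kan extension (Lan_F H)(d) is the colimit, indexed
by the comma category (F downarrow d), of H composed with the
projection (F downarrow d) -> C. Here that colimit is given
as a coproduct (disjoint union) of sets, so its cardinality is the
sum of the sizes of the summands.
Coproduct of sets with sizes: 4 + 10 + 12 + 12 + 4 + 11 + 8 + 7
= 68

68


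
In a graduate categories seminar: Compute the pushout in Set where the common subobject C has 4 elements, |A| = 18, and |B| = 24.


The pushout A +_C B identifies the images of C in A and B.
|A +_C B| = |A| + |B| - |C| (for injections).
= 18 + 24 - 4 = 38

38


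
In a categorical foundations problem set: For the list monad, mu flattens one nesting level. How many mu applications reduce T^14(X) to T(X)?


Each application of mu: T^2 -> T removes one layer of nesting.
Starting at depth 14 (i.e., T^14(X)), we need to reach T(X).
Number of mu applications = 14 - 1 = 13

13


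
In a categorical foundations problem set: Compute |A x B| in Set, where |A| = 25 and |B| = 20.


In Set, the product A x B is the Cartesian product.
By the universal property, |A x B| = |A| * |B|.
|A x B| = 25 * 20 = 500

500


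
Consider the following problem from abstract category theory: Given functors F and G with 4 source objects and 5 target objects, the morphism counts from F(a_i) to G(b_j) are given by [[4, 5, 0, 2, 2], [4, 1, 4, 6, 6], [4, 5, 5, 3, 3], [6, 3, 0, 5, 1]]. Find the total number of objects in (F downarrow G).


Objects of (F downarrow G) are triples (a, b, h: F(a)->G(b)).
The count equals the sum of all entries in the hom-matrix.
sum(row 0) = 13
sum(row 1) = 21
sum(row 2) = 20
sum(row 3) = 15
Grand total = 69

69


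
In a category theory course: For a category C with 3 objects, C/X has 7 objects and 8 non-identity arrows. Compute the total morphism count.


In the slice category C/X, objects are morphisms to X.
Identity morphisms: 7 (one per object of C/X).
Non-identity morphisms: 8.
Total = 7 + 8 = 15

15


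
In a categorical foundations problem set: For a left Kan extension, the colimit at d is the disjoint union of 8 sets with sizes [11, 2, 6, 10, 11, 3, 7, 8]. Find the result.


Pointwise, the left Kan extension (Lan_F H)(d) is the colimit, indexed
by the comma category (F downarrow d), of H composed with the
projection (F downarrow d) -> C. Here that colimit is given
as a coproduct (disjoint union) of sets, so its cardinality is the
sum of the sizes of the summands.
Coproduct of sets with sizes: 11 + 2 + 6 + 10 + 11 + 3 + 7 + 8
= 58

58


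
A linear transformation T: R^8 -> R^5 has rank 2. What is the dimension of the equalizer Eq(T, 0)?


The equalizer of f and the zero map is ker(f).
By the rank-nullity theorem: dim(ker(f)) = dim(domain) - rank(f).
dim(ker(f)) = 8 - 2 = 6

6


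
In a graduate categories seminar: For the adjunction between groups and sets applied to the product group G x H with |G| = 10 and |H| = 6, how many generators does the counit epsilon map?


The counit epsilon_K: F(U(K)) -> K of the Free-Forgetful adjunction
maps |K| generators of F(U(K)) into K. For K = G x H (the product group),
|G x H| = |G| * |H|.
Total generators mapped = 10 * 6 = 60.

60
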